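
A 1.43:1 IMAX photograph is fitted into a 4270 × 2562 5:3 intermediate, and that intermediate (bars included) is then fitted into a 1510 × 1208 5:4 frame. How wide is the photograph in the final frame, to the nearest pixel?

First fit — 1.43:1 IMAX into 4270×2562 spans the height: 3663.66 × 2562.00.
5:3 in 1510×1208: fills the width, so the intermediate becomes 1510.00 × 906.00 — a scale of ×0.3536.
The photograph scales with it: width 3663.66 × 0.3536 ≈ 1295.58.

1296 px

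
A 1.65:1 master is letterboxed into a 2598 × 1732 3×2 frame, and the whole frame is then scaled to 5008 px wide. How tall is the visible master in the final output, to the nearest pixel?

In the 2598×1732 frame the master fills the width: height = 2598 / 1.650 ≈ 1574.55 px.
The frame scales by 5008/2598 = 1.9276; 1574.55 × 1.9276 ≈ 3035.15 px.

3035 px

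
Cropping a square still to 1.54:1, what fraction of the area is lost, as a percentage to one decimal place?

35.1%

The width stays; only height is cut (since 1.54:1 is wider than square).
(1.000)/(1.540) ≈ 0.649 of the area survives, leaving 35.06% discarded.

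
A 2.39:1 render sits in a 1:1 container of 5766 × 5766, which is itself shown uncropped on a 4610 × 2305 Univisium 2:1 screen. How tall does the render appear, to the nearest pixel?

Inside the 5766×5766 canvas the render is width-limited at 5766.00 × 2412.55.
Second fit — the 1:1 canvas into 4610×2305 spans the height: 2305.00 × 2305.00 (×0.3998 from 5766×5766).
So the render's height is 2412.55 × 0.3998 ≈ 964.44.

964 px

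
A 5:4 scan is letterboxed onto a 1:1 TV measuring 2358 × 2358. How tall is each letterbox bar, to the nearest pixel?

236 px

5:4 is wider than 1:1, so it spans the full width.
The scan is 2358 × 4/5 ≈ 1886.40 px tall.
Leftover height: 2358 − 1886.40 = 471.60 px → 235.80 each side.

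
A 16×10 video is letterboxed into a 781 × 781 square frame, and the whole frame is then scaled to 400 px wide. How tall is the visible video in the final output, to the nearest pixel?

250 px

In the 781×781 frame the video fills the width: height = 781 × 10/16 ≈ 488.12 px.
The frame scales by 400/781 = 0.5122; 488.12 × 0.5122 ≈ 250.00 px.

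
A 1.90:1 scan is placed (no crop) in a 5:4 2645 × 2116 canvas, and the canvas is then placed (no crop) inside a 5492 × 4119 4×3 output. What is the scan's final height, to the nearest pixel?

2710 px

Inside the 2645×2116 canvas the scan is width-limited at 2645.00 × 1392.11.
The 5:4 canvas is height-limited in 5492×4119, giving 5148.75 × 4119.00; scale factor 1.9466.
The scan scales with it: height 1392.11 × 1.9466 ≈ 2709.87.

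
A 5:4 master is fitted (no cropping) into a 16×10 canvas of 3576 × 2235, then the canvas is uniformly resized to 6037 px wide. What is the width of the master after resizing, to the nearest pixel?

At 3576×2235 the master is height-limited, so width = 2235 × 5/4 ≈ 2793.75 px.
Resizing to 6037 px wide multiplies everything by 1.6882: 2793.75 → 4716.41 px.

4716 px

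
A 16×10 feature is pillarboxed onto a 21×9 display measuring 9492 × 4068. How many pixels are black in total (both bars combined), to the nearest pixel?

Since 1.600 < 2.333, the feature is height-limited.
The feature is 4068 × 16/10 ≈ 6508.8000 px wide.
9492 − 6508.8000 = 2983.2000 px of bars.
Across the 4068-px span: 2983.2000 × 4068 ≈ 12135658 px.

12135658 pixels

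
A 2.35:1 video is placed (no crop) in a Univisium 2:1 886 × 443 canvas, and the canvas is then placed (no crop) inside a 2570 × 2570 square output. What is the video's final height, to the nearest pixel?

2.35:1 in 886×443: fills the width, so the video is 886.00 × 377.02.
Second fit — the Univisium 2:1 canvas into 2570×2570 spans the width: 2570.00 × 1285.00 (×2.9007 from 886×443).
So the video's height is 377.02 × 2.9007 ≈ 1093.62.

1094 px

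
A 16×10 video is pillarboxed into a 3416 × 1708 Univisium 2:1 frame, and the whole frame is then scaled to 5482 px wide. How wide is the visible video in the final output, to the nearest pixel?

4386 px

At 3416×1708 the video is height-limited, so width = 1708 × 16/10 ≈ 2732.80 px.
Resizing to 5482 px wide multiplies everything by 1.6048: 2732.80 → 4385.60 px.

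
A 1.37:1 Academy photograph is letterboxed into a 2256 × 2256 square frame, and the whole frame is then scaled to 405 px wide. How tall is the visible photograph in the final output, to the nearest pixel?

In the 2256×2256 frame the photograph fills the width: height = 2256 / 1.370 ≈ 1646.72 px.
Resizing to 405 px wide multiplies everything by 0.1795: 1646.72 → 295.62 px.

296 px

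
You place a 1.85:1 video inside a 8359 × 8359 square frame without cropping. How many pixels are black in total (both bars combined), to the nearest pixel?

1.85:1 (1.850) > square (1.000), so the video fills the width.
That makes the image 4518.3784 px tall (8359 / 1.850).
Leftover height: 8359 − 4518.3784 = 3840.6216 px.
Across the 8359-px span: 3840.6216 × 8359 ≈ 32103756 px.

32103756 pixels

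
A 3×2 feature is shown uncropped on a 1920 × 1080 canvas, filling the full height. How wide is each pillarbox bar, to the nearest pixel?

The feature is 1080 × 3/2 ≈ 1620.00 px wide.
Leftover width: 1920 − 1620.00 = 300.00 px → 150.00 each side.

150 px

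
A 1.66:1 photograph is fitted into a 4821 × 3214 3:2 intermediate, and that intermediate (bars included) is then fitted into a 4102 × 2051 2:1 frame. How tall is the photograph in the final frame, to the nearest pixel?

1.66:1 in 4821×3214: fills the width, so the photograph is 4821.00 × 2904.22.
3:2 in 4102×2051: fills the height, so the intermediate becomes 3076.50 × 2051.00 — a scale of ×0.6381.
So the photograph's height is 2904.22 × 0.6381 ≈ 1853.31.

1853 px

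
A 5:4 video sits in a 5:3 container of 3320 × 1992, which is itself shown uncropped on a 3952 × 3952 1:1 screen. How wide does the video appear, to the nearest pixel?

Inside the 3320×1992 canvas the video is height-limited at 2490.00 × 1992.00.
Second fit — the 5:3 canvas into 3952×3952 spans the width: 3952.00 × 2371.20 (×1.1904 from 3320×1992).
Applying the same ×1.1904: 2490.00 → 2964.00.

2964 px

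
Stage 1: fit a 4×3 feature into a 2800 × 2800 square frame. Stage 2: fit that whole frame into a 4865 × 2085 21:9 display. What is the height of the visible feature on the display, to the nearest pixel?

4×3 in 2800×2800: fills the width, so the feature is 2800.00 × 2100.00.
Second fit — the square canvas into 4865×2085 spans the height: 2085.00 × 2085.00 (×0.7446 from 2800×2800).
So the feature's height is 2100.00 × 0.7446 ≈ 1563.75.

1564 px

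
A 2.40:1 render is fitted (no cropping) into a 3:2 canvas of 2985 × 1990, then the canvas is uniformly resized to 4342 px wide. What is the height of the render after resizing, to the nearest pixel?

In the 2985×1990 frame the render fills the width: height = 2985 / 2.400 ≈ 1243.75 px.
The frame scales by 4342/2985 = 1.4546; 1243.75 × 1.4546 ≈ 1809.17 px.

1809 px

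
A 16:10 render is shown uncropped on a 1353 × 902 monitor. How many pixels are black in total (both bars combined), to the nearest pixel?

76275 pixels

Since 1.600 > 1.500, the render is width-limited.
The render is 1353 × 10/16 ≈ 845.6250 px tall.
Leftover height: 902 − 845.6250 = 56.3750 px.
Bar area = 56.3750 × 1353 ≈ 76275 px.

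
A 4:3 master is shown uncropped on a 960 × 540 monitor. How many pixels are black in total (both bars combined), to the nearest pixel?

129600 pixels

Since 1.333 < 1.778, the master is height-limited.
Content width = 540 × 4/3 ≈ 720.0000 px.
Black = 960 − 720.0000 = 240.0000 px.
Across the 540-px span: 240.0000 × 540 ≈ 129600 px.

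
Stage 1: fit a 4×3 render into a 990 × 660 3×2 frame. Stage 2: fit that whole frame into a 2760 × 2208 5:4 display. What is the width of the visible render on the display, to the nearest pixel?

2453 px

First fit — 4×3 into 990×660 spans the height: 880.00 × 660.00.
3×2 in 2760×2208: fills the width, so the intermediate becomes 2760.00 × 1840.00 — a scale of ×2.7879.
The render scales with it: width 880.00 × 2.7879 ≈ 2453.33.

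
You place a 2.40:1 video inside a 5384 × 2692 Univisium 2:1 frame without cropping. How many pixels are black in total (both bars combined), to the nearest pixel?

2.40:1 (2.400) > Univisium 2:1 (2.000), so the video fills the width.
Content height = 5384 / 2.400 ≈ 2243.3333 px.
Leftover height: 2692 − 2243.3333 = 448.6667 px.
Across the 5384-px span: 448.6667 × 5384 ≈ 2415621 px.

2415621 pixels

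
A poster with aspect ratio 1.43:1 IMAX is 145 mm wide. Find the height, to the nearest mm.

At 1.43:1 IMAX, 145 / 1.430 ≈ 101.40.

101 mm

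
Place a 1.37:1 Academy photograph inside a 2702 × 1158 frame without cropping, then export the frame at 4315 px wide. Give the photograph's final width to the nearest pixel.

In the 2702×1158 frame the photograph fills the height: width = 1158 × 1.370 ≈ 1586.46 px.
The frame scales by 4315/2702 = 1.5970; 1586.46 × 1.5970 ≈ 2533.52 px.

2534 px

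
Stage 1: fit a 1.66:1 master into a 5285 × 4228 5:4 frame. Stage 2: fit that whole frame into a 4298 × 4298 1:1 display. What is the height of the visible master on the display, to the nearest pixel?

Inside the 5285×4228 canvas the master is width-limited at 5285.00 × 3183.73.
5:4 in 4298×4298: fills the width, so the intermediate becomes 4298.00 × 3438.40 — a scale of ×0.8132.
Applying the same ×0.8132: 3183.73 → 2589.16.

2589 px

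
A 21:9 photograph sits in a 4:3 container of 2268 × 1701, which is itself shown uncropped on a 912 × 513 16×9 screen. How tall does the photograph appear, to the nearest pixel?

293 px

21:9 in 2268×1701: fills the width, so the photograph is 2268.00 × 972.00.
Second fit — the 4:3 canvas into 912×513 spans the height: 684.00 × 513.00 (×0.3016 from 2268×1701).
So the photograph's height is 972.00 × 0.3016 ≈ 293.14.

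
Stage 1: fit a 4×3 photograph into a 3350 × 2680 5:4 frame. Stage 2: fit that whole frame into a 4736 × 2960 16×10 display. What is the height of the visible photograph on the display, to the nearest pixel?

First fit — 4×3 into 3350×2680 spans the width: 3350.00 × 2512.50.
Second fit — the 5:4 canvas into 4736×2960 spans the height: 3700.00 × 2960.00 (×1.1045 from 3350×2680).
Applying the same ×1.1045: 2512.50 → 2775.00.

2775 px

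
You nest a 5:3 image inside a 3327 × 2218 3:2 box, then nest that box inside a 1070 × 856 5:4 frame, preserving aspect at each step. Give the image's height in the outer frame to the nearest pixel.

First fit — 5:3 into 3327×2218 spans the width: 3327.00 × 1996.20.
Second fit — the 3:2 canvas into 1070×856 spans the width: 1070.00 × 713.33 (×0.3216 from 3327×2218).
The image scales with it: height 1996.20 × 0.3216 ≈ 642.00.

642 px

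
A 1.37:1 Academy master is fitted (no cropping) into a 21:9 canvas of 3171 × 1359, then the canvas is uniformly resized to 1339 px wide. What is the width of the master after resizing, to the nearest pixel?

In the 3171×1359 frame the master fills the height: width = 1359 × 1.370 ≈ 1861.83 px.
Scaling 3171 → 1339 is ×0.4223, so the width becomes 1861.83 × 0.4223 ≈ 786.18 px.

786 px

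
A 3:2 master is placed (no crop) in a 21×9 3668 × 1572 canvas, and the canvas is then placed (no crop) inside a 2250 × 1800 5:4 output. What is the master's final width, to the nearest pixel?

Inside the 3668×1572 canvas the master is height-limited at 2358.00 × 1572.00.
Second fit — the 21×9 canvas into 2250×1800 spans the width: 2250.00 × 964.29 (×0.6134 from 3668×1572).
The master scales with it: width 2358.00 × 0.6134 ≈ 1446.43.

1446 px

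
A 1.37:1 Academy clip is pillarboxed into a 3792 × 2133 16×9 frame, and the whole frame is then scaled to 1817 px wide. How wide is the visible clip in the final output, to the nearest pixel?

Fitted into 3792×2133, the clip spans the height; its width is 2133 × 1.370 ≈ 2922.21 px.
Scaling 3792 → 1817 is ×0.4792, so the width becomes 2922.21 × 0.4792 ≈ 1400.23 px.

1400 px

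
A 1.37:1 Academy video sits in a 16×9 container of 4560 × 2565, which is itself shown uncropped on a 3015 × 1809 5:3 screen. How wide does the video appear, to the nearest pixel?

Inside the 4560×2565 canvas the video is height-limited at 3514.05 × 2565.00.
Second fit — the 16×9 canvas into 3015×1809 spans the width: 3015.00 × 1695.94 (×0.6612 from 4560×2565).
The video scales with it: width 3514.05 × 0.6612 ≈ 2323.43.

2323 px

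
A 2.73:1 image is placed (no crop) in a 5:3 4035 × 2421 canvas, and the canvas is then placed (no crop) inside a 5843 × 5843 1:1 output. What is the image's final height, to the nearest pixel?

2140 px

Inside the 4035×2421 canvas the image is width-limited at 4035.00 × 1478.02.
The 5:3 canvas is width-limited in 5843×5843, giving 5843.00 × 3505.80; scale factor 1.4481.
Applying the same ×1.4481: 1478.02 → 2140.29.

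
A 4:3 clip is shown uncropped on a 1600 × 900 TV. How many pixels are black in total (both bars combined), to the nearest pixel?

360000 pixels

Since 1.333 < 1.778, the clip is height-limited.
The clip is 900 × 4/3 ≈ 1200.0000 px wide.
Black = 1600 − 1200.0000 = 400.0000 px.
Bar area = 400.0000 × 900 ≈ 360000 px.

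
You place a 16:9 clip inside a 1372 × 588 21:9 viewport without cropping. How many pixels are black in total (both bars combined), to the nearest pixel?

Since 1.778 < 2.333, the clip is height-limited.
Content width = 588 × 16/9 ≈ 1045.3333 px.
Black = 1372 − 1045.3333 = 326.6667 px.
Across the 588-px span: 326.6667 × 588 ≈ 192080 px.

192080 pixels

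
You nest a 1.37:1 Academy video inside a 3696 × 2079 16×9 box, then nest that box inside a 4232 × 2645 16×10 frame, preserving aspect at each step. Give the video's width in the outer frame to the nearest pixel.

3261 px

1.37:1 Academy in 3696×2079: fills the height, so the video is 2848.23 × 2079.00.
The 16×9 canvas is width-limited in 4232×2645, giving 4232.00 × 2380.50; scale factor 1.1450.
The video scales with it: width 2848.23 × 1.1450 ≈ 3261.28.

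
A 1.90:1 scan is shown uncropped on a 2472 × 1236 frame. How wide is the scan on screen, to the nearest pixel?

Since 1.900 < 2.000, the scan is height-limited.
The scan is 1236 × 1.900 ≈ 2348.40 px wide.

2348 px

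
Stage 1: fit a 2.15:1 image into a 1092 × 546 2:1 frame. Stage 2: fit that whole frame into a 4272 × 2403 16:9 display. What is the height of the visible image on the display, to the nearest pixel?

First fit — 2.15:1 into 1092×546 spans the width: 1092.00 × 507.91.
2:1 in 4272×2403: fills the width, so the intermediate becomes 4272.00 × 2136.00 — a scale of ×3.9121.
The image scales with it: height 507.91 × 3.9121 ≈ 1986.98.

1987 px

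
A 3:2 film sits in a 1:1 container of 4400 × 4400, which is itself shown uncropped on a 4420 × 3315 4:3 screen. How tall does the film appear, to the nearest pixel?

First fit — 3:2 into 4400×4400 spans the width: 4400.00 × 2933.33.
The 1:1 canvas is height-limited in 4420×3315, giving 3315.00 × 3315.00; scale factor 0.7534.
The film scales with it: height 2933.33 × 0.7534 ≈ 2210.00.

2210 px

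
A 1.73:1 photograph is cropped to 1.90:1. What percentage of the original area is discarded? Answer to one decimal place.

The width stays; only height is cut (since 1.90:1 is wider than 1.73:1).
Area ratio = (1.730)/(1.900) = 91.05%; the remaining 8.95% is cropped out.

8.9%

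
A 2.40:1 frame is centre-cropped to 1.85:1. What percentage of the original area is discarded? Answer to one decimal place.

22.9%

1.85:1 is narrower than 2.40:1, so the crop keeps the full height and trims the width.
Fraction kept = (1.850)/(2.400) ≈ 77.08%, so 22.92% is lost.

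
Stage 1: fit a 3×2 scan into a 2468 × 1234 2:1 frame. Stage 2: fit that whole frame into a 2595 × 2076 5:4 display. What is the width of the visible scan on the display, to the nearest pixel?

First fit — 3×2 into 2468×1234 spans the height: 1851.00 × 1234.00.
Second fit — the 2:1 canvas into 2595×2076 spans the width: 2595.00 × 1297.50 (×1.0515 from 2468×1234).
The scan scales with it: width 1851.00 × 1.0515 ≈ 1946.25.

1946 px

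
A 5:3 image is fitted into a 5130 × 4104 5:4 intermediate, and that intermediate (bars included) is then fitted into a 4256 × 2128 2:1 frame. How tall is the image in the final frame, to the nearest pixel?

First fit — 5:3 into 5130×4104 spans the width: 5130.00 × 3078.00.
The 5:4 canvas is height-limited in 4256×2128, giving 2660.00 × 2128.00; scale factor 0.5185.
Applying the same ×0.5185: 3078.00 → 1596.00.

1596 px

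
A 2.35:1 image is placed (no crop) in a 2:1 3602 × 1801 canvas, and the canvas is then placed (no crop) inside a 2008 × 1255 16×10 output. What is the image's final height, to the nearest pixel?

854 px

First fit — 2.35:1 into 3602×1801 spans the width: 3602.00 × 1532.77.
Second fit — the 2:1 canvas into 2008×1255 spans the width: 2008.00 × 1004.00 (×0.5575 from 3602×1801).
So the image's height is 1532.77 × 0.5575 ≈ 854.47.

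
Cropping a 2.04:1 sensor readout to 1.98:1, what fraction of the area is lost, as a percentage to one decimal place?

2.9%

Going from 2.04:1 to 1.98:1 means cutting width while keeping height.
Area ratio = (1.980)/(2.040) = 97.06%; the remaining 2.94% is cropped out.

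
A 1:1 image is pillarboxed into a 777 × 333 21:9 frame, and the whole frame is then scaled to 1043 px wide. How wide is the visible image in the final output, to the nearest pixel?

447 px

Fitted into 777×333, the image spans the height; its width is 333 × 1/1 ≈ 333.00 px.
Resizing to 1043 px wide multiplies everything by 1.3423: 333.00 → 447.00 px.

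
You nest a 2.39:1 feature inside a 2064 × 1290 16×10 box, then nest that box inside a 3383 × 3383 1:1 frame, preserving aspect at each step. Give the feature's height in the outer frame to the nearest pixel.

1415 px

Inside the 2064×1290 canvas the feature is width-limited at 2064.00 × 863.60.
Second fit — the 16×10 canvas into 3383×3383 spans the width: 3383.00 × 2114.38 (×1.6391 from 2064×1290).
So the feature's height is 863.60 × 1.6391 ≈ 1415.48.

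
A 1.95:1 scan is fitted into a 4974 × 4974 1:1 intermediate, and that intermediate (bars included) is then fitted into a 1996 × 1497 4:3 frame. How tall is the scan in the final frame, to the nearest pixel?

768 px

1.95:1 in 4974×4974: fills the width, so the scan is 4974.00 × 2550.77.
1:1 in 1996×1497: fills the height, so the intermediate becomes 1497.00 × 1497.00 — a scale of ×0.3010.
The scan scales with it: height 2550.77 × 0.3010 ≈ 767.69.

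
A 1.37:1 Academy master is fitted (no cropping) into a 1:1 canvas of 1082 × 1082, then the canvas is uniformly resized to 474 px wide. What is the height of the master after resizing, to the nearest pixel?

346 px

In the 1082×1082 frame the master fills the width: height = 1082 / 1.370 ≈ 789.78 px.
The frame scales by 474/1082 = 0.4381; 789.78 × 0.4381 ≈ 345.99 px.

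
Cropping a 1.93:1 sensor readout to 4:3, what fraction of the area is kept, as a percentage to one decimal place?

69.1%

The height stays; only width is cut (since 4:3 is narrower than 1.93:1).
Area ratio = (1.333)/(1.930) = 69.08% retained.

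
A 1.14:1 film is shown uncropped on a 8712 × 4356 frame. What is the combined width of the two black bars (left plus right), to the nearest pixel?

3746 px

1.14:1 (1.140) < Univisium 2:1 (2.000), so the film fills the height.
Content width = 4356 × 1.140 ≈ 4965.84 px.
8712 − 4965.84 = 3746.16 px of bars.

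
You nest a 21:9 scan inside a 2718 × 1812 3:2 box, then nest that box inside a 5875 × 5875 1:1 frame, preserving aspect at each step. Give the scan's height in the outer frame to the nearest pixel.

Inside the 2718×1812 canvas the scan is width-limited at 2718.00 × 1164.86.
3:2 in 5875×5875: fills the width, so the intermediate becomes 5875.00 × 3916.67 — a scale of ×2.1615.
So the scan's height is 1164.86 × 2.1615 ≈ 2517.86.

2518 px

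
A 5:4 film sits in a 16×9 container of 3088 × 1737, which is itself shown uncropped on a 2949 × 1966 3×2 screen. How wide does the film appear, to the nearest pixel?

2074 px

Inside the 3088×1737 canvas the film is height-limited at 2171.25 × 1737.00.
16×9 in 2949×1966: fills the width, so the intermediate becomes 2949.00 × 1658.81 — a scale of ×0.9550.
So the film's width is 2171.25 × 0.9550 ≈ 2073.52.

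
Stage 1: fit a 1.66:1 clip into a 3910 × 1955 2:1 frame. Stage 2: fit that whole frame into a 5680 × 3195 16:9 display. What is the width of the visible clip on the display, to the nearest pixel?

4714 px

Inside the 3910×1955 canvas the clip is height-limited at 3245.30 × 1955.00.
Second fit — the 2:1 canvas into 5680×3195 spans the width: 5680.00 × 2840.00 (×1.4527 from 3910×1955).
Applying the same ×1.4527: 3245.30 → 4714.40.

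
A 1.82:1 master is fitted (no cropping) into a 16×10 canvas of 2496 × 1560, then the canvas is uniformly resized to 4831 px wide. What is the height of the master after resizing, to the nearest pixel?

2654 px

In the 2496×1560 frame the master fills the width: height = 2496 / 1.820 ≈ 1371.43 px.
The frame scales by 4831/2496 = 1.9355; 1371.43 × 1.9355 ≈ 2654.40 px.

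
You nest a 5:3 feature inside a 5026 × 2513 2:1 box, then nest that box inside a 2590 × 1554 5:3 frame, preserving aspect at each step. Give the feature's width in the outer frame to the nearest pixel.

5:3 in 5026×2513: fills the height, so the feature is 4188.33 × 2513.00.
2:1 in 2590×1554: fills the width, so the intermediate becomes 2590.00 × 1295.00 — a scale of ×0.5153.
The feature scales with it: width 4188.33 × 0.5153 ≈ 2158.33.

2158 px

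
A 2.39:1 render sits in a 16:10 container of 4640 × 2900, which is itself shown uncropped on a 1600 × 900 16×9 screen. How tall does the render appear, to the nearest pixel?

603 px

First fit — 2.39:1 into 4640×2900 spans the width: 4640.00 × 1941.42.
16:10 in 1600×900: fills the height, so the intermediate becomes 1440.00 × 900.00 — a scale of ×0.3103.
Applying the same ×0.3103: 1941.42 → 602.51.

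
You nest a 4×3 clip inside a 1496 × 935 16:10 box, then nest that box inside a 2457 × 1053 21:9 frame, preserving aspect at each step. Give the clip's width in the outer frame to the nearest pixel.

Inside the 1496×935 canvas the clip is height-limited at 1246.67 × 935.00.
Second fit — the 16:10 canvas into 2457×1053 spans the height: 1684.80 × 1053.00 (×1.1262 from 1496×935).
The clip scales with it: width 1246.67 × 1.1262 ≈ 1404.00.

1404 px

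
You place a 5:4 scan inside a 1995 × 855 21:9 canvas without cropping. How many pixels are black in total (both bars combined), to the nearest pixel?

791944 pixels

Since 1.250 < 2.333, the scan is height-limited.
The scan is 855 × 5/4 ≈ 1068.7500 px wide.
Black = 1995 − 1068.7500 = 926.2500 px.
Bar area = 926.2500 × 855 ≈ 791944 px.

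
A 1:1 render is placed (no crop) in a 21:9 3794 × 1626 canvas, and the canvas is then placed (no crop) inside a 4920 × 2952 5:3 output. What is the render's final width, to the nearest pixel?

2109 px

1:1 in 3794×1626: fills the height, so the render is 1626.00 × 1626.00.
Second fit — the 21:9 canvas into 4920×2952 spans the width: 4920.00 × 2108.57 (×1.2968 from 3794×1626).
The render scales with it: width 1626.00 × 1.2968 ≈ 2108.57.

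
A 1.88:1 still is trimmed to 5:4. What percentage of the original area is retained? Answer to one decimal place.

Going from 1.88:1 to 5:4 means cutting width while keeping height.
(1.250)/(1.880) ≈ 0.665 of the area survives.

66.5%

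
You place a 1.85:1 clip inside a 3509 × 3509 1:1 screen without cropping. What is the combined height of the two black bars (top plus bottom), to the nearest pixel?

Since 1.850 > 1.000, the clip is width-limited.
The clip is 3509 / 1.850 ≈ 1896.76 px tall.
3509 − 1896.76 = 1612.24 px of bars.

1612 px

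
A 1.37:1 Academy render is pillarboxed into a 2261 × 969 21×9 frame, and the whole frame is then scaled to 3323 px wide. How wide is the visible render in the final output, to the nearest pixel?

1951 px

In the 2261×969 frame the render fills the height: width = 969 × 1.370 ≈ 1327.53 px.
Resizing to 3323 px wide multiplies everything by 1.4697: 1327.53 → 1951.08 px.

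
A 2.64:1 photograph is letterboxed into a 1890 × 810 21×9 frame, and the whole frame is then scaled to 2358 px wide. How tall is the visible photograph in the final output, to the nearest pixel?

At 1890×810 the photograph is width-limited, so height = 1890 / 2.640 ≈ 715.91 px.
Resizing to 2358 px wide multiplies everything by 1.2476: 715.91 → 893.18 px.

893 px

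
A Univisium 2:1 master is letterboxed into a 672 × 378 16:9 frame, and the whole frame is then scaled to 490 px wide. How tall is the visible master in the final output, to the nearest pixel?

245 px

At 672×378 the master is width-limited, so height = 672 × 1/2 ≈ 336.00 px.
Resizing to 490 px wide multiplies everything by 0.7292: 336.00 → 245.00 px.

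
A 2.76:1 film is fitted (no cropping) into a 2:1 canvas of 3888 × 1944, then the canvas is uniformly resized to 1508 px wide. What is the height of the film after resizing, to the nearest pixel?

Fitted into 3888×1944, the film spans the width; its height is 3888 / 2.760 ≈ 1408.70 px.
Scaling 3888 → 1508 is ×0.3879, so the height becomes 1408.70 × 0.3879 ≈ 546.38 px.

546 px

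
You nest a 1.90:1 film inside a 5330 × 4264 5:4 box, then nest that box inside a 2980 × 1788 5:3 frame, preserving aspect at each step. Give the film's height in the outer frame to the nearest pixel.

1.90:1 in 5330×4264: fills the width, so the film is 5330.00 × 2805.26.
The 5:4 canvas is height-limited in 2980×1788, giving 2235.00 × 1788.00; scale factor 0.4193.
The film scales with it: height 2805.26 × 0.4193 ≈ 1176.32.

1176 px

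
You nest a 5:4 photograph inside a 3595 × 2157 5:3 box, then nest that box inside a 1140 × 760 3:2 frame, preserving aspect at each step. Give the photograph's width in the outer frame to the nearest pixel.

5:4 in 3595×2157: fills the height, so the photograph is 2696.25 × 2157.00.
The 5:3 canvas is width-limited in 1140×760, giving 1140.00 × 684.00; scale factor 0.3171.
So the photograph's width is 2696.25 × 0.3171 ≈ 855.00.

855 px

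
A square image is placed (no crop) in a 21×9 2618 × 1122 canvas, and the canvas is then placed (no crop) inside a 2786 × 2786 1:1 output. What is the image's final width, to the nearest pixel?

First fit — square into 2618×1122 spans the height: 1122.00 × 1122.00.
The 21×9 canvas is width-limited in 2786×2786, giving 2786.00 × 1194.00; scale factor 1.0642.
So the image's width is 1122.00 × 1.0642 ≈ 1194.00.

1194 px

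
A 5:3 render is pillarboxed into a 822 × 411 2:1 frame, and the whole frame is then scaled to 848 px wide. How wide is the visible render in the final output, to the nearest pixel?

707 px

At 822×411 the render is height-limited, so width = 411 × 5/3 ≈ 685.00 px.
Resizing to 848 px wide multiplies everything by 1.0316: 685.00 → 706.67 px.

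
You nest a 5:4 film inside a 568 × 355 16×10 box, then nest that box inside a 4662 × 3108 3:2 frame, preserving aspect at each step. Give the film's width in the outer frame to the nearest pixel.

Inside the 568×355 canvas the film is height-limited at 443.75 × 355.00.
16×10 in 4662×3108: fills the width, so the intermediate becomes 4662.00 × 2913.75 — a scale of ×8.2077.
So the film's width is 443.75 × 8.2077 ≈ 3642.19.

3642 px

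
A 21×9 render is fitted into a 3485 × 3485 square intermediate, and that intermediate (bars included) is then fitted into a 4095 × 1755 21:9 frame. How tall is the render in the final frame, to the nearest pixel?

752 px

Inside the 3485×3485 canvas the render is width-limited at 3485.00 × 1493.57.
The square canvas is height-limited in 4095×1755, giving 1755.00 × 1755.00; scale factor 0.5036.
The render scales with it: height 1493.57 × 0.5036 ≈ 752.14.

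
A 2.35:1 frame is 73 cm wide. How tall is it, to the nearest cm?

31 cm

At 2.35:1, 73 / 2.350 ≈ 31.06.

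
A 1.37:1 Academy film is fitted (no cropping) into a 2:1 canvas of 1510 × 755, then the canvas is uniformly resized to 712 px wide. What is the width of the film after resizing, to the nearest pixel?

In the 1510×755 frame the film fills the height: width = 755 × 1.370 ≈ 1034.35 px.
Resizing to 712 px wide multiplies everything by 0.4715: 1034.35 → 487.72 px.

488 px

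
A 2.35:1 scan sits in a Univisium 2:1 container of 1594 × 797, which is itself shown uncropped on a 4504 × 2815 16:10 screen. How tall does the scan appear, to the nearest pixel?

Inside the 1594×797 canvas the scan is width-limited at 1594.00 × 678.30.
The Univisium 2:1 canvas is width-limited in 4504×2815, giving 4504.00 × 2252.00; scale factor 2.8256.
So the scan's height is 678.30 × 2.8256 ≈ 1916.60.

1917 px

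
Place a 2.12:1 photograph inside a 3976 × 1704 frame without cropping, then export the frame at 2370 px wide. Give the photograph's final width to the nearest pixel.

Fitted into 3976×1704, the photograph spans the height; its width is 1704 × 2.120 ≈ 3612.48 px.
Scaling 3976 → 2370 is ×0.5961, so the width becomes 3612.48 × 0.5961 ≈ 2153.31 px.

2153 px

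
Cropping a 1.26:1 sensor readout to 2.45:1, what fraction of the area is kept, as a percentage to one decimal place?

51.4%

Going from 1.26:1 to 2.45:1 means cutting height while keeping width.
Area ratio = (1.260)/(2.450) = 51.43% retained.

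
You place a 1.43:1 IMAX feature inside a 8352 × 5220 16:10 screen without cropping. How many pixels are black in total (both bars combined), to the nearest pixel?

4632228 pixels

1.43:1 IMAX is narrower than 16:10, so it spans the full height.
Content width = 5220 × 1.430 ≈ 7464.6000 px.
Leftover width: 8352 − 7464.6000 = 887.4000 px.
That's 887.4000 × 5220 ≈ 4632228 black pixels.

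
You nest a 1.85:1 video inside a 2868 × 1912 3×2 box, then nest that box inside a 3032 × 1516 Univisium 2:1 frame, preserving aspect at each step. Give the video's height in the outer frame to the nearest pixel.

1229 px

1.85:1 in 2868×1912: fills the width, so the video is 2868.00 × 1550.27.
3×2 in 3032×1516: fills the height, so the intermediate becomes 2274.00 × 1516.00 — a scale of ×0.7929.
So the video's height is 1550.27 × 0.7929 ≈ 1229.19.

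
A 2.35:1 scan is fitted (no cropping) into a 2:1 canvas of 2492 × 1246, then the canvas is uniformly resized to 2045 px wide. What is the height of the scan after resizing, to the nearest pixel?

870 px

At 2492×1246 the scan is width-limited, so height = 2492 / 2.350 ≈ 1060.43 px.
Resizing to 2045 px wide multiplies everything by 0.8206: 1060.43 → 870.21 px.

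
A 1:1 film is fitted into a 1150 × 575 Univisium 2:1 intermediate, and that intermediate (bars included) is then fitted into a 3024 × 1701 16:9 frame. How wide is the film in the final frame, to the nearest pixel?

1512 px

First fit — 1:1 into 1150×575 spans the height: 575.00 × 575.00.
Univisium 2:1 in 3024×1701: fills the width, so the intermediate becomes 3024.00 × 1512.00 — a scale of ×2.6296.
The film scales with it: width 575.00 × 2.6296 ≈ 1512.00.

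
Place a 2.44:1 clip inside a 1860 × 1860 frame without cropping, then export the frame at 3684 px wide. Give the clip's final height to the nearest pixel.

In the 1860×1860 frame the clip fills the width: height = 1860 / 2.440 ≈ 762.30 px.
Resizing to 3684 px wide multiplies everything by 1.9806: 762.30 → 1509.84 px.

1510 px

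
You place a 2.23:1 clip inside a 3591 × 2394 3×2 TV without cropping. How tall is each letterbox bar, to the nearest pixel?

392 px

Since 2.230 > 1.500, the clip is width-limited.
Content height = 3591 / 2.230 ≈ 1610.31 px.
Leftover height: 2394 − 1610.31 = 783.69 px → 391.84 each side.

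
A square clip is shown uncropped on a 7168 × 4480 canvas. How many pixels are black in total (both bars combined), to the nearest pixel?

12042240 pixels

square is narrower than 16×10, so it spans the full height.
Content width = 4480 × 1/1 ≈ 4480.0000 px.
Leftover width: 7168 − 4480.0000 = 2688.0000 px.
Across the 4480-px span: 2688.0000 × 4480 ≈ 12042240 px.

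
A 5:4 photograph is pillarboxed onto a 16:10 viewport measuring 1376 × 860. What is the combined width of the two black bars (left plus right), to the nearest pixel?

5:4 (1.250) < 16:10 (1.600), so the photograph fills the height.
That makes the image 1075.00 px wide (860 × 5/4).
1376 − 1075.00 = 301.00 px of bars.

301 px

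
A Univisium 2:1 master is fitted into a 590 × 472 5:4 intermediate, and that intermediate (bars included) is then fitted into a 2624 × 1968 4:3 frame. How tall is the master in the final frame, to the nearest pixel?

1230 px

Inside the 590×472 canvas the master is width-limited at 590.00 × 295.00.
The 5:4 canvas is height-limited in 2624×1968, giving 2460.00 × 1968.00; scale factor 4.1695.
Applying the same ×4.1695: 295.00 → 1230.00.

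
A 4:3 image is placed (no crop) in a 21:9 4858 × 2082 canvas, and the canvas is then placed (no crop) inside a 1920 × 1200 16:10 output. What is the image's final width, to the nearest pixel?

1097 px

First fit — 4:3 into 4858×2082 spans the height: 2776.00 × 2082.00.
The 21:9 canvas is width-limited in 1920×1200, giving 1920.00 × 822.86; scale factor 0.3952.
Applying the same ×0.3952: 2776.00 → 1097.14.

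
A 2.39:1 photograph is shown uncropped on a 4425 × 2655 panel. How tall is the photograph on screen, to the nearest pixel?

1851 px

2.39:1 is wider than 5:3, so it spans the full width.
The photograph is 4425 / 2.390 ≈ 1851.46 px tall.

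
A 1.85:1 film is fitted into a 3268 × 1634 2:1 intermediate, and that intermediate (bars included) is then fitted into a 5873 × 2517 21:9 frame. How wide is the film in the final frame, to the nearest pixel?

4656 px

Inside the 3268×1634 canvas the film is height-limited at 3022.90 × 1634.00.
Second fit — the 2:1 canvas into 5873×2517 spans the height: 5034.00 × 2517.00 (×1.5404 from 3268×1634).
The film scales with it: width 3022.90 × 1.5404 ≈ 4656.45.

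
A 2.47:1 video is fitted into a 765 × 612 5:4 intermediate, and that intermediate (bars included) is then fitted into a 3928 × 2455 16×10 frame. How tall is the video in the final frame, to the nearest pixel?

1242 px

Inside the 765×612 canvas the video is width-limited at 765.00 × 309.72.
The 5:4 canvas is height-limited in 3928×2455, giving 3068.75 × 2455.00; scale factor 4.0114.
So the video's height is 309.72 × 4.0114 ≈ 1242.41.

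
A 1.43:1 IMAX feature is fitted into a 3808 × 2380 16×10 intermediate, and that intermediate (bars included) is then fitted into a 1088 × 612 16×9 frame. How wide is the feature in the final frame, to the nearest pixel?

875 px

1.43:1 IMAX in 3808×2380: fills the height, so the feature is 3403.40 × 2380.00.
Second fit — the 16×10 canvas into 1088×612 spans the height: 979.20 × 612.00 (×0.2571 from 3808×2380).
Applying the same ×0.2571: 3403.40 → 875.16.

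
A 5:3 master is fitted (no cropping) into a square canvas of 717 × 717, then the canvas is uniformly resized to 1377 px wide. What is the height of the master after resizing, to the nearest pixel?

826 px

In the 717×717 frame the master fills the width: height = 717 × 3/5 ≈ 430.20 px.
Scaling 717 → 1377 is ×1.9205, so the height becomes 430.20 × 1.9205 ≈ 826.20 px.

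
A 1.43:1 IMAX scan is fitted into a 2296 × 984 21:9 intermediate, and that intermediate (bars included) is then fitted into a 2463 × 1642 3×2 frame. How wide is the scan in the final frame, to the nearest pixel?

1.43:1 IMAX in 2296×984: fills the height, so the scan is 1407.12 × 984.00.
Second fit — the 21:9 canvas into 2463×1642 spans the width: 2463.00 × 1055.57 (×1.0727 from 2296×984).
So the scan's width is 1407.12 × 1.0727 ≈ 1509.47.

1509 px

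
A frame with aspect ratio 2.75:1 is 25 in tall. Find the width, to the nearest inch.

At 2.75:1, 25 × 2.750 ≈ 68.75.

69 in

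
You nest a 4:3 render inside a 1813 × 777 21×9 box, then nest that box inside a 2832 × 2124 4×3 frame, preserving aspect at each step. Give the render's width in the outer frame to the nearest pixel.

First fit — 4:3 into 1813×777 spans the height: 1036.00 × 777.00.
The 21×9 canvas is width-limited in 2832×2124, giving 2832.00 × 1213.71; scale factor 1.5621.
The render scales with it: width 1036.00 × 1.5621 ≈ 1618.29.

1618 px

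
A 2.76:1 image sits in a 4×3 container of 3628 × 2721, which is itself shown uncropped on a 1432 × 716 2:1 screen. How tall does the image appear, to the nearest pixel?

First fit — 2.76:1 into 3628×2721 spans the width: 3628.00 × 1314.49.
4×3 in 1432×716: fills the height, so the intermediate becomes 954.67 × 716.00 — a scale of ×0.2631.
Applying the same ×0.2631: 1314.49 → 345.89.

346 px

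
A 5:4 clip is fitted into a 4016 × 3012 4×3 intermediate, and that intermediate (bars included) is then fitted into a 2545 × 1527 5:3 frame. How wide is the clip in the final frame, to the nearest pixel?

1909 px

Inside the 4016×3012 canvas the clip is height-limited at 3765.00 × 3012.00.
4×3 in 2545×1527: fills the height, so the intermediate becomes 2036.00 × 1527.00 — a scale of ×0.5070.
So the clip's width is 3765.00 × 0.5070 ≈ 1908.75.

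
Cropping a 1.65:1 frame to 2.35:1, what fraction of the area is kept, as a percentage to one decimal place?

The width stays; only height is cut (since 2.35:1 is wider than 1.65:1).
Area ratio = (1.650)/(2.350) = 70.21% retained.

70.2%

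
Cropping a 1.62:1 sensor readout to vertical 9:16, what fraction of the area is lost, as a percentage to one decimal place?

65.3%

vertical 9:16 is narrower than 1.62:1, so the crop keeps the full height and trims the width.
Area ratio = (0.562)/(1.620) = 34.72%; the remaining 65.28% is cropped out.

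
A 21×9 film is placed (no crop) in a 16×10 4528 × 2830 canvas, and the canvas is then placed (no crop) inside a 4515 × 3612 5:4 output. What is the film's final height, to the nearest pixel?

1935 px

21×9 in 4528×2830: fills the width, so the film is 4528.00 × 1940.57.
Second fit — the 16×10 canvas into 4515×3612 spans the width: 4515.00 × 2821.88 (×0.9971 from 4528×2830).
The film scales with it: height 1940.57 × 0.9971 ≈ 1935.00.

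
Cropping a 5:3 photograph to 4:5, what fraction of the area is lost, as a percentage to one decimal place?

52.0%

Going from 5:3 to 4:5 means cutting width while keeping height.
(0.800)/(1.667) ≈ 0.480 of the area survives, leaving 52.00% discarded.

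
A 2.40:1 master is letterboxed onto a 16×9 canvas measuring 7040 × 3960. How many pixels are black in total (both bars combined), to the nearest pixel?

2.40:1 (2.400) > 16×9 (1.778), so the master fills the width.
That makes the image 2933.3333 px tall (7040 / 2.400).
3960 − 2933.3333 = 1026.6667 px of bars.
Across the 7040-px span: 1026.6667 × 7040 ≈ 7227733 px.

7227733 pixels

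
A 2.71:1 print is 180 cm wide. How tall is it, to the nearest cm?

66 cm

At 2.71:1, 180 / 2.710 ≈ 66.42.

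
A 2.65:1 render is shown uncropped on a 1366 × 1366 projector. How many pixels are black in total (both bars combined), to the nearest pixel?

1161822 pixels

Since 2.650 > 1.000, the render is width-limited.
The render is 1366 / 2.650 ≈ 515.4717 px tall.
Black = 1366 − 515.4717 = 850.5283 px.
Bar area = 850.5283 × 1366 ≈ 1161822 px.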